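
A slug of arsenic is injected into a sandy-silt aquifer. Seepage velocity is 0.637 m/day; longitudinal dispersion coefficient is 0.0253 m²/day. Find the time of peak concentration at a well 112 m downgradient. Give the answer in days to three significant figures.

176 days

For the 1D instantaneous-source solution, setting ∂C/∂t = 0 at fixed x gives v²t² + 2Dt − x² = 0, so t = (√(D² + v²x²) − D)/v².
√(D² + v²x²) = √(0.0253² + 0.637² × 112²) = 71.34; v² = 0.405769.
t = (71.34 − 0.0253)/0.405769 = 176 days (vs. the pure-advection estimate x/v = 176 d).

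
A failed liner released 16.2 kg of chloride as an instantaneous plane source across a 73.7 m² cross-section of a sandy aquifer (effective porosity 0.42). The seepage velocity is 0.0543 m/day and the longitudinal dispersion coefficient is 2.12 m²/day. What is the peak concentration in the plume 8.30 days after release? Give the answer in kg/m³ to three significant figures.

The peak of an instantaneous 1D plume sits at x = vt; there the Gaussian factor is 1 and C_max = M/(n_e·A·√(4πDt)), where n_e·A is the pore area the mass is dissolved in.
√(4πDt) = √(4π × 2.12 × 8.30) = 14.87 m, so C_max = 16.2/(0.42 × 73.7 × 14.87) = 0.0352 kg/m³.

0.0352 kg/m³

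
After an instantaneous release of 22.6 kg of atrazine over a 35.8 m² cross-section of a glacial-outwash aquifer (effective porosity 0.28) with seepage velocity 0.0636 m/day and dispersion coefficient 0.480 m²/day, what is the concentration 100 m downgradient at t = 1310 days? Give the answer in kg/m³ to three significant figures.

For an instantaneous plane source, C(x,t) = M/(n_e·A·√(4πDt)) · exp(−(x−vt)²/(4Dt)), with n_e·A the pore (flow) area.
Plume center vt = 0.0636 × 1310 = 83.316 m, so the well at 100 m is 16.684 m downgradient of the peak.
√(4πDt) = 88.89 m, giving peak height M/(n_e·A·√(4πDt)) = 22.6/(0.28 × 35.8 × 88.89) = 0.02536 kg/m³.
(x−vt)²/(4Dt) = (16.684)²/(4 × 0.480 × 1310) = 0.1107; exp(−0.1107) = 0.8952.
C = 0.02536 × 0.8952 = 0.0227 kg/m³.

0.0227 kg/m³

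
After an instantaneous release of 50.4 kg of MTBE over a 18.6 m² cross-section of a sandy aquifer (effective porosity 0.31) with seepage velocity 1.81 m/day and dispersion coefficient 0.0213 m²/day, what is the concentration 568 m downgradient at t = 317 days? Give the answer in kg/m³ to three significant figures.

0.277 kg/m³

For an instantaneous plane source, C(x,t) = M/(n_e·A·√(4πDt)) · exp(−(x−vt)²/(4Dt)), with n_e·A the pore (flow) area.
Plume center vt = 1.81 × 317 = 573.77 m, so the well at 568 m is 5.77 m upgradient of the peak.
√(4πDt) = 9.211 m, giving peak height M/(n_e·A·√(4πDt)) = 50.4/(0.31 × 18.6 × 9.211) = 0.9490 kg/m³.
(x−vt)²/(4Dt) = (-5.77)²/(4 × 0.0213 × 317) = 1.233; exp(−1.233) = 0.2914.
C = 0.9490 × 0.2914 = 0.277 kg/m³.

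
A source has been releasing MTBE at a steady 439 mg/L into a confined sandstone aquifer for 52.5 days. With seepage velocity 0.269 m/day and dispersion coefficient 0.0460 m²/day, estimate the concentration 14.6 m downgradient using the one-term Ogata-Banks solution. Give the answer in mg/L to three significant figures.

182 mg/L

For a continuous step input, C/C₀ ≈ ½·erfc((x−vt)/(2√(Dt))).
vt = 0.269 × 52.5 = 14.1225 m and 2√(Dt) = 2√(0.0460 × 52.5) = 3.108 m.
Argument (x−vt)/(2√(Dt)) = (14.6 − 14.1225)/3.108 = 0.1536; ½·erfc(0.1536) = 0.4140.
C = 439 × 0.4140 = 182 mg/L.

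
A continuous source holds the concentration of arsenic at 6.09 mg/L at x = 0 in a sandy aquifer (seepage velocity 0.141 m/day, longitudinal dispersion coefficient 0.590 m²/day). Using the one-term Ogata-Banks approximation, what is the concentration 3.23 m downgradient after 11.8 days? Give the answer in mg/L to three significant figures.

2.05 mg/L

For a continuous step input, C/C₀ ≈ ½·erfc((x−vt)/(2√(Dt))).
vt = 0.141 × 11.8 = 1.6638 m and 2√(Dt) = 2√(0.590 × 11.8) = 5.277 m.
Argument (x−vt)/(2√(Dt)) = (3.23 − 1.6638)/5.277 = 0.2968; ½·erfc(0.2968) = 0.3373.
C = 6.09 × 0.3373 = 2.05 mg/L.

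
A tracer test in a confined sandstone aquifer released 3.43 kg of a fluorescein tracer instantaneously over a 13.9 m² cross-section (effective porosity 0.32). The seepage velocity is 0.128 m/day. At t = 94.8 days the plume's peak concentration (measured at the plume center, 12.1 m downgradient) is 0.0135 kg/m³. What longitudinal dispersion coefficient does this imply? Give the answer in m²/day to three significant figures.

At the plume center C_max = M/(n_e·A·√(4πDt)), so D = M²/(4πt·(n_e·A·C_max)²).
n_e·A·C_max = 0.32 × 13.9 × 0.0135 = 0.06005 kg/m.
D = 3.43²/(4π × 94.8 × 0.06005²) = 2.74 m²/day.

2.74 m²/day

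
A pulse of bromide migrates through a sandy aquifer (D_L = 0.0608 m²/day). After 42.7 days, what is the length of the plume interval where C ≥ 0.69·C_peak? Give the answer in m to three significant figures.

The plume is Gaussian with σ = √(2Dt) = √(2 × 0.0608 × 42.7) = 2.279 m.
C/C_peak = exp(−Δx²/(2σ²)) = 0.69 ⇒ Δx = σ·√(−2 ln 0.69) = 2.279 × 0.8615 = 1.963 m.
Width = 2Δx = 3.93 m.

3.93 m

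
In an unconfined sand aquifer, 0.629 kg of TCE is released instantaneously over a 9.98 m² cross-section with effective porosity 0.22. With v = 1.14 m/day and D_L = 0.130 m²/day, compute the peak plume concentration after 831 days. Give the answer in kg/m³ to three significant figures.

0.00778 kg/m³

The peak of an instantaneous 1D plume sits at x = vt; there the Gaussian factor is 1 and C_max = M/(n_e·A·√(4πDt)), where n_e·A is the pore area the mass is dissolved in.
√(4πDt) = √(4π × 0.130 × 831) = 36.84 m, so C_max = 0.629/(0.22 × 9.98 × 36.84) = 0.00778 kg/m³.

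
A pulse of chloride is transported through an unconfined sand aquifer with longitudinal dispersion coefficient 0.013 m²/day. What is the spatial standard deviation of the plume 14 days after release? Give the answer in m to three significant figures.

Dispersive spreading gives a Gaussian with σ² = 2Dt; advection only shifts the center.
σ = √(2 × 0.013 × 14) = 0.603 m.

0.603 m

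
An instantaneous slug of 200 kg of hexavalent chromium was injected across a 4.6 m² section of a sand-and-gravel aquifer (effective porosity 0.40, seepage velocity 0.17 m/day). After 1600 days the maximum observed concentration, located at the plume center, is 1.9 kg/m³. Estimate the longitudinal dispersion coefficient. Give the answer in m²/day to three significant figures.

At the plume center C_max = M/(n_e·A·√(4πDt)), so D = M²/(4πt·(n_e·A·C_max)²).
n_e·A·C_max = 0.40 × 4.6 × 1.9 = 3.496 kg/m.
D = 200²/(4π × 1600 × 3.496²) = 0.163 m²/day.

0.163 m²/day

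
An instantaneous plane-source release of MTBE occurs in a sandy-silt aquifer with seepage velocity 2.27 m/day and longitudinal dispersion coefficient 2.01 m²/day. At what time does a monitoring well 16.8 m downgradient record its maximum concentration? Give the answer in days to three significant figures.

For the 1D instantaneous-source solution, setting ∂C/∂t = 0 at fixed x gives v²t² + 2Dt − x² = 0, so t = (√(D² + v²x²) − D)/v².
√(D² + v²x²) = √(2.01² + 2.27² × 16.8²) = 38.19; v² = 5.1529.
t = (38.19 − 2.01)/5.1529 = 7.02 days (vs. the pure-advection estimate x/v = 7.40 d).

7.02 days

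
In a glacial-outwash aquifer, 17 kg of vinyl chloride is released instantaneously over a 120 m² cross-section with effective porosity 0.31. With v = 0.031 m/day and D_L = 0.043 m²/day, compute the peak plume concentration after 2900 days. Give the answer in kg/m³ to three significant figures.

The peak of an instantaneous 1D plume sits at x = vt; there the Gaussian factor is 1 and C_max = M/(n_e·A·√(4πDt)), where n_e·A is the pore area the mass is dissolved in.
√(4πDt) = √(4π × 0.043 × 2900) = 39.59 m, so C_max = 17/(0.31 × 120 × 39.59) = 0.0115 kg/m³.

0.0115 kg/m³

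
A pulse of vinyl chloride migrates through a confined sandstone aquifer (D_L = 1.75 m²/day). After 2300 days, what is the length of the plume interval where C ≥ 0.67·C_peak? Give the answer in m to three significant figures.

161 m

The plume is Gaussian with σ = √(2Dt) = √(2 × 1.75 × 2300) = 89.72 m.
C/C_peak = exp(−Δx²/(2σ²)) = 0.67 ⇒ Δx = σ·√(−2 ln 0.67) = 89.72 × 0.8950 = 80.30 m.
Width = 2Δx = 161 m.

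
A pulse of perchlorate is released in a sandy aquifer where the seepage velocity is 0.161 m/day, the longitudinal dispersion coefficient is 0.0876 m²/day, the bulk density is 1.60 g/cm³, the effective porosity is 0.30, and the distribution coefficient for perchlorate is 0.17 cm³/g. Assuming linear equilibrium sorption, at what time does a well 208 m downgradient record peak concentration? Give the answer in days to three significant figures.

Retardation factor R = 1 + ρ_b·K_d/n = 1 + 1.60 × 0.17/0.30 = 1.907.
Sorption retards both mechanisms: v_R = v/R = 0.08443 m/day, D_R = D/R = 0.04594 m²/day.
Peak time from v_R²t² + 2D_R t − x² = 0: t = (√(D_R² + v_R²x²) − D_R)/v_R².
√(D_R² + v_R²x²) = √(0.04594² + 0.08443² × 208²) = 17.56; v_R² = 0.007128.
t = (17.56 − 0.04594)/0.007128 = 2460 days.

2460 days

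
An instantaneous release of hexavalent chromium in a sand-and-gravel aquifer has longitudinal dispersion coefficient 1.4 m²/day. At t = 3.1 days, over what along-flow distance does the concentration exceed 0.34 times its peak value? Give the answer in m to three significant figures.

The plume is Gaussian with σ = √(2Dt) = √(2 × 1.4 × 3.1) = 2.946 m.
C/C_peak = exp(−Δx²/(2σ²)) = 0.34 ⇒ Δx = σ·√(−2 ln 0.34) = 2.946 × 1.469 = 4.328 m.
Width = 2Δx = 8.66 m.

8.66 m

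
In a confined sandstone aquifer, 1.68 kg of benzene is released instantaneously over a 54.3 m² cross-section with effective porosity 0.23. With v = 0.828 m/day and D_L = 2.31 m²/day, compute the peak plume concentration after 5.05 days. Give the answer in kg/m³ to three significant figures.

The peak of an instantaneous 1D plume sits at x = vt; there the Gaussian factor is 1 and C_max = M/(n_e·A·√(4πDt)), where n_e·A is the pore area the mass is dissolved in.
√(4πDt) = √(4π × 2.31 × 5.05) = 12.11 m, so C_max = 1.68/(0.23 × 54.3 × 12.11) = 0.0111 kg/m³.

0.0111 kg/m³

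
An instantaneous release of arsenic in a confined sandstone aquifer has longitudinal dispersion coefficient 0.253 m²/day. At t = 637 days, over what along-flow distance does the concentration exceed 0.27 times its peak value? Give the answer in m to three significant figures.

The plume is Gaussian with σ = √(2Dt) = √(2 × 0.253 × 637) = 17.95 m.
C/C_peak = exp(−Δx²/(2σ²)) = 0.27 ⇒ Δx = σ·√(−2 ln 0.27) = 17.95 × 1.618 = 29.04 m.
Width = 2Δx = 58.1 m.

58.1 m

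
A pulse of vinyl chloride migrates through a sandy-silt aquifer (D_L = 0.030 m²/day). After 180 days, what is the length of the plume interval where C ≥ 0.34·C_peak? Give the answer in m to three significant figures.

9.65 m

The plume is Gaussian with σ = √(2Dt) = √(2 × 0.030 × 180) = 3.286 m.
C/C_peak = exp(−Δx²/(2σ²)) = 0.34 ⇒ Δx = σ·√(−2 ln 0.34) = 3.286 × 1.469 = 4.827 m.
Width = 2Δx = 9.65 m.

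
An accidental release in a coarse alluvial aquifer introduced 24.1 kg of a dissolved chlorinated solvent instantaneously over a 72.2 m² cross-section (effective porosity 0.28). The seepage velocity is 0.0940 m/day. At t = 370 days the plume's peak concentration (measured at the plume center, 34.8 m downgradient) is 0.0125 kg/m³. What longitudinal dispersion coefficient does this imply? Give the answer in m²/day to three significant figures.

1.96 m²/day

At the plume center C_max = M/(n_e·A·√(4πDt)), so D = M²/(4πt·(n_e·A·C_max)²).
n_e·A·C_max = 0.28 × 72.2 × 0.0125 = 0.2527 kg/m.
D = 24.1²/(4π × 370 × 0.2527²) = 1.96 m²/day.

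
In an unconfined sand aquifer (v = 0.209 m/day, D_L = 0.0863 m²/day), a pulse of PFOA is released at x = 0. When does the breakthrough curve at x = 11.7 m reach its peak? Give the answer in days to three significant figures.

For the 1D instantaneous-source solution, setting ∂C/∂t = 0 at fixed x gives v²t² + 2Dt − x² = 0, so t = (√(D² + v²x²) − D)/v².
√(D² + v²x²) = √(0.0863² + 0.209² × 11.7²) = 2.447; v² = 0.043681.
t = (2.447 − 0.0863)/0.043681 = 54.0 days (vs. the pure-advection estimate x/v = 56.0 d).

54.0 days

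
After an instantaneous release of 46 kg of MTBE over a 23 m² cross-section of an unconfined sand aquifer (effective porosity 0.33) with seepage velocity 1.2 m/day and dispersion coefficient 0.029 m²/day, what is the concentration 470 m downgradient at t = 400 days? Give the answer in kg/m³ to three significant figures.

0.0582 kg/m³

For an instantaneous plane source, C(x,t) = M/(n_e·A·√(4πDt)) · exp(−(x−vt)²/(4Dt)), with n_e·A the pore (flow) area.
Plume center vt = 1.2 × 400 = 480 m, so the well at 470 m is 10 m upgradient of the peak.
√(4πDt) = 12.07 m, giving peak height M/(n_e·A·√(4πDt)) = 46/(0.33 × 23 × 12.07) = 0.5021 kg/m³.
(x−vt)²/(4Dt) = (-10)²/(4 × 0.029 × 400) = 2.155; exp(−2.155) = 0.1159.
C = 0.5021 × 0.1159 = 0.0582 kg/m³.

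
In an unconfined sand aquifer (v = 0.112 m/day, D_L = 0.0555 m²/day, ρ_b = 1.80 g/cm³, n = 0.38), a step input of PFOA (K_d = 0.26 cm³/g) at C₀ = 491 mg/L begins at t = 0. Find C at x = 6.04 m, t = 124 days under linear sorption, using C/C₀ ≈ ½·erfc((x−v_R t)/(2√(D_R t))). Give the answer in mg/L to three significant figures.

260 mg/L

Retardation factor R = 1 + ρ_b·K_d/n = 1 + 1.80 × 0.26/0.38 = 2.232.
Sorption retards both mechanisms: v_R = v/R = 0.05018 m/day, D_R = D/R = 0.02487 m²/day.
v_R·t = 0.05018 × 124 = 6.22232 m; 2√(D_R t) = 3.512 m; argument = (6.04 − 6.22232)/3.512 = -0.05191.
C = C₀ × ½·erfc(-0.05191) = 491 × 0.5293 = 260 mg/L.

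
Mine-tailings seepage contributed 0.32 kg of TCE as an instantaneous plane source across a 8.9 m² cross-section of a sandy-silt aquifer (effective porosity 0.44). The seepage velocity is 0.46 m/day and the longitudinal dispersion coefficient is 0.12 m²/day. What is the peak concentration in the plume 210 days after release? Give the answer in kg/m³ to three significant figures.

The peak of an instantaneous 1D plume sits at x = vt; there the Gaussian factor is 1 and C_max = M/(n_e·A·√(4πDt)), where n_e·A is the pore area the mass is dissolved in.
√(4πDt) = √(4π × 0.12 × 210) = 17.80 m, so C_max = 0.32/(0.44 × 8.9 × 17.80) = 0.00459 kg/m³.

0.00459 kg/m³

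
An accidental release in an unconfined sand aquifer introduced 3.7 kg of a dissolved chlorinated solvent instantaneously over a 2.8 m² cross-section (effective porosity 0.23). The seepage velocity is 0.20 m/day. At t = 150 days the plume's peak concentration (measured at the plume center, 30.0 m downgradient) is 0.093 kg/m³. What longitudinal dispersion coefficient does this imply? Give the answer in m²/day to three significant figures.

At the plume center C_max = M/(n_e·A·√(4πDt)), so D = M²/(4πt·(n_e·A·C_max)²).
n_e·A·C_max = 0.23 × 2.8 × 0.093 = 0.05989 kg/m.
D = 3.7²/(4π × 150 × 0.05989²) = 2.02 m²/day.

2.02 m²/day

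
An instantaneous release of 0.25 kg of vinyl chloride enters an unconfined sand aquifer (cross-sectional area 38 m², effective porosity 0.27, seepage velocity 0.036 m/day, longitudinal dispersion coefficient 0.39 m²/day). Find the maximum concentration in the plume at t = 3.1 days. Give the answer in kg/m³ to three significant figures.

0.00625 kg/m³

The peak of an instantaneous 1D plume sits at x = vt; there the Gaussian factor is 1 and C_max = M/(n_e·A·√(4πDt)), where n_e·A is the pore area the mass is dissolved in.
√(4πDt) = √(4π × 0.39 × 3.1) = 3.898 m, so C_max = 0.25/(0.27 × 38 × 3.898) = 0.00625 kg/m³.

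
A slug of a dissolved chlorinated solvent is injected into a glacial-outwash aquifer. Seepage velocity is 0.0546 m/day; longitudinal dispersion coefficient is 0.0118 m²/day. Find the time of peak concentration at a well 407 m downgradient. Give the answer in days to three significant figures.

For the 1D instantaneous-source solution, setting ∂C/∂t = 0 at fixed x gives v²t² + 2Dt − x² = 0, so t = (√(D² + v²x²) − D)/v².
√(D² + v²x²) = √(0.0118² + 0.0546² × 407²) = 22.22; v² = 0.00298116.
t = (22.22 − 0.0118)/0.00298116 = 7450 days (vs. the pure-advection estimate x/v = 7450 d).

7450 days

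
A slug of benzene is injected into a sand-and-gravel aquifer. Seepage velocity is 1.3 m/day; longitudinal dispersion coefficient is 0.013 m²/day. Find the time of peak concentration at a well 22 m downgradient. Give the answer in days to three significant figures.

For the 1D instantaneous-source solution, setting ∂C/∂t = 0 at fixed x gives v²t² + 2Dt − x² = 0, so t = (√(D² + v²x²) − D)/v².
√(D² + v²x²) = √(0.013² + 1.3² × 22²) = 28.60; v² = 1.69.
t = (28.60 − 0.013)/1.69 = 16.9 days (vs. the pure-advection estimate x/v = 16.9 d).

16.9 days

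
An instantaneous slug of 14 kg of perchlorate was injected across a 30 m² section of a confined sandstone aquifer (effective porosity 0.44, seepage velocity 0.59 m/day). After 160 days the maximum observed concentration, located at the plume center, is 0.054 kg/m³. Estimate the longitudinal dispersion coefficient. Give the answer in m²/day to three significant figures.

At the plume center C_max = M/(n_e·A·√(4πDt)), so D = M²/(4πt·(n_e·A·C_max)²).
n_e·A·C_max = 0.44 × 30 × 0.054 = 0.7128 kg/m.
D = 14²/(4π × 160 × 0.7128²) = 0.192 m²/day.

0.192 m²/day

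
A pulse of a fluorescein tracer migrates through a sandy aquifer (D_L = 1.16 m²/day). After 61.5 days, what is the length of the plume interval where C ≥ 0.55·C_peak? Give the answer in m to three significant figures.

The plume is Gaussian with σ = √(2Dt) = √(2 × 1.16 × 61.5) = 11.94 m.
C/C_peak = exp(−Δx²/(2σ²)) = 0.55 ⇒ Δx = σ·√(−2 ln 0.55) = 11.94 × 1.093 = 13.05 m.
Width = 2Δx = 26.1 m.

26.1 m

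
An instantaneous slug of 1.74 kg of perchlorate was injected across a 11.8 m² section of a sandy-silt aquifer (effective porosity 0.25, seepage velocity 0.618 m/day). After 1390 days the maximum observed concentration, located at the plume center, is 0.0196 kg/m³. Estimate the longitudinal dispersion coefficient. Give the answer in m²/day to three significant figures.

At the plume center C_max = M/(n_e·A·√(4πDt)), so D = M²/(4πt·(n_e·A·C_max)²).
n_e·A·C_max = 0.25 × 11.8 × 0.0196 = 0.05782 kg/m.
D = 1.74²/(4π × 1390 × 0.05782²) = 0.0518 m²/day.

0.0518 m²/day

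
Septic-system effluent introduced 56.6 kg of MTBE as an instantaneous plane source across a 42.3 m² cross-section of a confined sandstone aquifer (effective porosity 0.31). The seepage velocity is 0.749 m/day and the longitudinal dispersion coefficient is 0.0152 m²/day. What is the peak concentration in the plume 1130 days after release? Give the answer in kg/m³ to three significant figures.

The peak of an instantaneous 1D plume sits at x = vt; there the Gaussian factor is 1 and C_max = M/(n_e·A·√(4πDt)), where n_e·A is the pore area the mass is dissolved in.
√(4πDt) = √(4π × 0.0152 × 1130) = 14.69 m, so C_max = 56.6/(0.31 × 42.3 × 14.69) = 0.294 kg/m³.

0.294 kg/m³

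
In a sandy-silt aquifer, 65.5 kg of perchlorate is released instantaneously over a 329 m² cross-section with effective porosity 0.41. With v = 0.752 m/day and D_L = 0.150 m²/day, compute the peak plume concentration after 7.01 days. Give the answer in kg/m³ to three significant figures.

0.134 kg/m³

The peak of an instantaneous 1D plume sits at x = vt; there the Gaussian factor is 1 and C_max = M/(n_e·A·√(4πDt)), where n_e·A is the pore area the mass is dissolved in.
√(4πDt) = √(4π × 0.150 × 7.01) = 3.635 m, so C_max = 65.5/(0.41 × 329 × 3.635) = 0.134 kg/m³.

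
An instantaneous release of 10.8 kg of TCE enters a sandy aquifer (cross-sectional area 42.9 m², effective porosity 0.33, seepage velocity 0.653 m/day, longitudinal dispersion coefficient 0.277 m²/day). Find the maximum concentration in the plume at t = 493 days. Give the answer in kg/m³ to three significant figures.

The peak of an instantaneous 1D plume sits at x = vt; there the Gaussian factor is 1 and C_max = M/(n_e·A·√(4πDt)), where n_e·A is the pore area the mass is dissolved in.
√(4πDt) = √(4π × 0.277 × 493) = 41.43 m, so C_max = 10.8/(0.33 × 42.9 × 41.43) = 0.0184 kg/m³.

0.0184 kg/m³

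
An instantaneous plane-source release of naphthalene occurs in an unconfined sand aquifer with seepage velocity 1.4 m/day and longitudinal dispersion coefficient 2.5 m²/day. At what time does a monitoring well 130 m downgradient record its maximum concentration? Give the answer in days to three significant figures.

91.6 days

For the 1D instantaneous-source solution, setting ∂C/∂t = 0 at fixed x gives v²t² + 2Dt − x² = 0, so t = (√(D² + v²x²) − D)/v².
√(D² + v²x²) = √(2.5² + 1.4² × 130²) = 182.0; v² = 1.96.
t = (182.0 − 2.5)/1.96 = 91.6 days (vs. the pure-advection estimate x/v = 92.9 d).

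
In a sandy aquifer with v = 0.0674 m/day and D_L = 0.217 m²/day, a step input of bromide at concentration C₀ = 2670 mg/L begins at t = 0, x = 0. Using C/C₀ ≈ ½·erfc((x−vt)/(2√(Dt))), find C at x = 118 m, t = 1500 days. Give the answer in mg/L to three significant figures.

For a continuous step input, C/C₀ ≈ ½·erfc((x−vt)/(2√(Dt))).
vt = 0.0674 × 1500 = 101.1 m and 2√(Dt) = 2√(0.217 × 1500) = 36.08 m.
Argument (x−vt)/(2√(Dt)) = (118 − 101.1)/36.08 = 0.4684; ½·erfc(0.4684) = 0.2539.
C = 2670 × 0.2539 = 678 mg/L.

678 mg/L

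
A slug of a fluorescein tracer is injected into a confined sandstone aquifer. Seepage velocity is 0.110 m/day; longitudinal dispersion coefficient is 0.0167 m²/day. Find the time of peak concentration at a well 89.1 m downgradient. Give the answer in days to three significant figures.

For the 1D instantaneous-source solution, setting ∂C/∂t = 0 at fixed x gives v²t² + 2Dt − x² = 0, so t = (√(D² + v²x²) − D)/v².
√(D² + v²x²) = √(0.0167² + 0.110² × 89.1²) = 9.801; v² = 0.0121.
t = (9.801 − 0.0167)/0.0121 = 809 days (vs. the pure-advection estimate x/v = 810 d).

809 days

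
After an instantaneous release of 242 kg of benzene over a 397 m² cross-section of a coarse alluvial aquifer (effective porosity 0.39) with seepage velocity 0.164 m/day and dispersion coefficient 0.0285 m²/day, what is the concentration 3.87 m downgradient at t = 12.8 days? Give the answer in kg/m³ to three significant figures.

0.0851 kg/m³

For an instantaneous plane source, C(x,t) = M/(n_e·A·√(4πDt)) · exp(−(x−vt)²/(4Dt)), with n_e·A the pore (flow) area.
Plume center vt = 0.164 × 12.8 = 2.0992 m, so the well at 3.87 m is 1.7708 m downgradient of the peak.
√(4πDt) = 2.141 m, giving peak height M/(n_e·A·√(4πDt)) = 242/(0.39 × 397 × 2.141) = 0.7300 kg/m³.
(x−vt)²/(4Dt) = (1.7708)²/(4 × 0.0285 × 12.8) = 2.149; exp(−2.149) = 0.1166.
C = 0.7300 × 0.1166 = 0.0851 kg/m³.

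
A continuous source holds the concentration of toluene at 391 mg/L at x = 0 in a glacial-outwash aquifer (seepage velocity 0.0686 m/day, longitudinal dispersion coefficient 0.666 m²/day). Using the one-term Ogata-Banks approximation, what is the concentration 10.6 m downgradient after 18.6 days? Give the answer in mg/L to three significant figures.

For a continuous step input, C/C₀ ≈ ½·erfc((x−vt)/(2√(Dt))).
vt = 0.0686 × 18.6 = 1.27596 m and 2√(Dt) = 2√(0.666 × 18.6) = 7.039 m.
Argument (x−vt)/(2√(Dt)) = (10.6 − 1.27596)/7.039 = 1.325; ½·erfc(1.325) = 0.03048.
C = 391 × 0.03048 = 11.9 mg/L.

11.9 mg/L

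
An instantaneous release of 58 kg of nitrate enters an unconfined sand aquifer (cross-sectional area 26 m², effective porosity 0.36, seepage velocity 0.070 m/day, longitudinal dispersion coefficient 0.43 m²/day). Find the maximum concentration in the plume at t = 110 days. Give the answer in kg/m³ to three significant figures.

0.254 kg/m³

The peak of an instantaneous 1D plume sits at x = vt; there the Gaussian factor is 1 and C_max = M/(n_e·A·√(4πDt)), where n_e·A is the pore area the mass is dissolved in.
√(4πDt) = √(4π × 0.43 × 110) = 24.38 m, so C_max = 58/(0.36 × 26 × 24.38) = 0.254 kg/m³.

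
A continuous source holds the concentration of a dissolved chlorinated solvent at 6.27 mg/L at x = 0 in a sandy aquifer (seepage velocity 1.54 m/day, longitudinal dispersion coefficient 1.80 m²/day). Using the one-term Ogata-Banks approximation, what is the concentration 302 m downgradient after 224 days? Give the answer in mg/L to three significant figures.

5.86 mg/L

For a continuous step input, C/C₀ ≈ ½·erfc((x−vt)/(2√(Dt))).
vt = 1.54 × 224 = 344.96 m and 2√(Dt) = 2√(1.80 × 224) = 40.16 m.
Argument (x−vt)/(2√(Dt)) = (302 − 344.96)/40.16 = -1.070; ½·erfc(-1.070) = 0.9349.
C = 6.27 × 0.9349 = 5.86 mg/L.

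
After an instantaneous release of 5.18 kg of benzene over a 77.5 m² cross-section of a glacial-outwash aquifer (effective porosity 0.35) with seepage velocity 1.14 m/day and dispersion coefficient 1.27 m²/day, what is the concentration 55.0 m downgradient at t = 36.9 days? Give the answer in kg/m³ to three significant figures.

0.00322 kg/m³

For an instantaneous plane source, C(x,t) = M/(n_e·A·√(4πDt)) · exp(−(x−vt)²/(4Dt)), with n_e·A the pore (flow) area.
Plume center vt = 1.14 × 36.9 = 42.066 m, so the well at 55.0 m is 12.934 m downgradient of the peak.
√(4πDt) = 24.27 m, giving peak height M/(n_e·A·√(4πDt)) = 5.18/(0.35 × 77.5 × 24.27) = 0.007868 kg/m³.
(x−vt)²/(4Dt) = (12.934)²/(4 × 1.27 × 36.9) = 0.8924; exp(−0.8924) = 0.4097.
C = 0.007868 × 0.4097 = 0.00322 kg/m³.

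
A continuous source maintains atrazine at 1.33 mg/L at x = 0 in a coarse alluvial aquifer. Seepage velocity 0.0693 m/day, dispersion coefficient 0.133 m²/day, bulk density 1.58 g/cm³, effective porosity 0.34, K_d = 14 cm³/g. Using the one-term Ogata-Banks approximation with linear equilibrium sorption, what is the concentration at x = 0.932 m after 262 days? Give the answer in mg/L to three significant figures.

Retardation factor R = 1 + ρ_b·K_d/n = 1 + 1.58 × 14/0.34 = 66.06.
Sorption retards both mechanisms: v_R = v/R = 0.001049 m/day, D_R = D/R = 0.002013 m²/day.
v_R·t = 0.001049 × 262 = 0.274838 m; 2√(D_R t) = 1.452 m; argument = (0.932 − 0.274838)/1.452 = 0.4526.
C = C₀ × ½·erfc(0.4526) = 1.33 × 0.2611 = 0.347 mg/L.

0.347 mg/L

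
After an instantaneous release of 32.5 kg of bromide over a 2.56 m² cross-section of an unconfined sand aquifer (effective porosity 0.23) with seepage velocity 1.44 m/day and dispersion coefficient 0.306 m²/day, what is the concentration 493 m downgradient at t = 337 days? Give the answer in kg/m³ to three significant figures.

1.33 kg/m³

For an instantaneous plane source, C(x,t) = M/(n_e·A·√(4πDt)) · exp(−(x−vt)²/(4Dt)), with n_e·A the pore (flow) area.
Plume center vt = 1.44 × 337 = 485.28 m, so the well at 493 m is 7.72 m downgradient of the peak.
√(4πDt) = 36.00 m, giving peak height M/(n_e·A·√(4πDt)) = 32.5/(0.23 × 2.56 × 36.00) = 1.533 kg/m³.
(x−vt)²/(4Dt) = (7.72)²/(4 × 0.306 × 337) = 0.1445; exp(−0.1445) = 0.8655.
C = 1.533 × 0.8655 = 1.33 kg/m³.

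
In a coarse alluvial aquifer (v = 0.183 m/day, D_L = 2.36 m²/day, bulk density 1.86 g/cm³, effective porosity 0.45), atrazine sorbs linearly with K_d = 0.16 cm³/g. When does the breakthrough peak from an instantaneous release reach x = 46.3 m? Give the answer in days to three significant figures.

319 days

Retardation factor R = 1 + ρ_b·K_d/n = 1 + 1.86 × 0.16/0.45 = 1.661.
Sorption retards both mechanisms: v_R = v/R = 0.1102 m/day, D_R = D/R = 1.421 m²/day.
Peak time from v_R²t² + 2D_R t − x² = 0: t = (√(D_R² + v_R²x²) − D_R)/v_R².
√(D_R² + v_R²x²) = √(1.421² + 0.1102² × 46.3²) = 5.296; v_R² = 0.01214.
t = (5.296 − 1.421)/0.01214 = 319 days.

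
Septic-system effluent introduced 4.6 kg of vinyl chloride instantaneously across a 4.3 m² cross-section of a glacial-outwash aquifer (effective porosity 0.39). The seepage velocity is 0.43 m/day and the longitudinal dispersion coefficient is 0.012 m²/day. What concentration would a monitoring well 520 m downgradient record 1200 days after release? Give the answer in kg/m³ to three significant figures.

For an instantaneous plane source, C(x,t) = M/(n_e·A·√(4πDt)) · exp(−(x−vt)²/(4Dt)), with n_e·A the pore (flow) area.
Plume center vt = 0.43 × 1200 = 516 m, so the well at 520 m is 4 m downgradient of the peak.
√(4πDt) = 13.45 m, giving peak height M/(n_e·A·√(4πDt)) = 4.6/(0.39 × 4.3 × 13.45) = 0.2039 kg/m³.
(x−vt)²/(4Dt) = (4)²/(4 × 0.012 × 1200) = 0.2778; exp(−0.2778) = 0.7574.
C = 0.2039 × 0.7574 = 0.154 kg/m³.

0.154 kg/m³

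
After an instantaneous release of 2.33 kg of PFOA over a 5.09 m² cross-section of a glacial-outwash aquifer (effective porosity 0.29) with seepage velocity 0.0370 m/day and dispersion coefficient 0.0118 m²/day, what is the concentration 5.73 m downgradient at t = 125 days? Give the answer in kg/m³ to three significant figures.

0.298 kg/m³

For an instantaneous plane source, C(x,t) = M/(n_e·A·√(4πDt)) · exp(−(x−vt)²/(4Dt)), with n_e·A the pore (flow) area.
Plume center vt = 0.0370 × 125 = 4.625 m, so the well at 5.73 m is 1.105 m downgradient of the peak.
√(4πDt) = 4.305 m, giving peak height M/(n_e·A·√(4πDt)) = 2.33/(0.29 × 5.09 × 4.305) = 0.3667 kg/m³.
(x−vt)²/(4Dt) = (1.105)²/(4 × 0.0118 × 125) = 0.2070; exp(−0.2070) = 0.8130.
C = 0.3667 × 0.8130 = 0.298 kg/m³.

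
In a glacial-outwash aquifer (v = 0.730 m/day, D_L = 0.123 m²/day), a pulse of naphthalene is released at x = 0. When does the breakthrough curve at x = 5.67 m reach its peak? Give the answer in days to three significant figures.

For the 1D instantaneous-source solution, setting ∂C/∂t = 0 at fixed x gives v²t² + 2Dt − x² = 0, so t = (√(D² + v²x²) − D)/v².
√(D² + v²x²) = √(0.123² + 0.730² × 5.67²) = 4.141; v² = 0.5329.
t = (4.141 − 0.123)/0.5329 = 7.54 days (vs. the pure-advection estimate x/v = 7.77 d).

7.54 days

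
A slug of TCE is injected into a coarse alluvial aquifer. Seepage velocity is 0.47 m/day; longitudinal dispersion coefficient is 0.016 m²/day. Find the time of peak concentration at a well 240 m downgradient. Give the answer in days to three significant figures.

511 days

For the 1D instantaneous-source solution, setting ∂C/∂t = 0 at fixed x gives v²t² + 2Dt − x² = 0, so t = (√(D² + v²x²) − D)/v².
√(D² + v²x²) = √(0.016² + 0.47² × 240²) = 112.8; v² = 0.2209.
t = (112.8 − 0.016)/0.2209 = 511 days (vs. the pure-advection estimate x/v = 511 d).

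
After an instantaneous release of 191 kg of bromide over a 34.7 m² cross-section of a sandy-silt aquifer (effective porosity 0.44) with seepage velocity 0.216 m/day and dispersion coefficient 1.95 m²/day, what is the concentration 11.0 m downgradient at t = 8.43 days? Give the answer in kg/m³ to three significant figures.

0.242 kg/m³

For an instantaneous plane source, C(x,t) = M/(n_e·A·√(4πDt)) · exp(−(x−vt)²/(4Dt)), with n_e·A the pore (flow) area.
Plume center vt = 0.216 × 8.43 = 1.82088 m, so the well at 11.0 m is 9.17912 m downgradient of the peak.
√(4πDt) = 14.37 m, giving peak height M/(n_e·A·√(4πDt)) = 191/(0.44 × 34.7 × 14.37) = 0.8706 kg/m³.
(x−vt)²/(4Dt) = (9.17912)²/(4 × 1.95 × 8.43) = 1.281; exp(−1.281) = 0.2778.
C = 0.8706 × 0.2778 = 0.242 kg/m³.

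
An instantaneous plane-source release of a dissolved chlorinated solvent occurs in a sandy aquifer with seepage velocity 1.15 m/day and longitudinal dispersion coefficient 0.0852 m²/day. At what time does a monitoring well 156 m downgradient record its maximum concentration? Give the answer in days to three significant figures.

For the 1D instantaneous-source solution, setting ∂C/∂t = 0 at fixed x gives v²t² + 2Dt − x² = 0, so t = (√(D² + v²x²) − D)/v².
√(D² + v²x²) = √(0.0852² + 1.15² × 156²) = 179.4; v² = 1.3225.
t = (179.4 − 0.0852)/1.3225 = 136 days (vs. the pure-advection estimate x/v = 136 d).

136 days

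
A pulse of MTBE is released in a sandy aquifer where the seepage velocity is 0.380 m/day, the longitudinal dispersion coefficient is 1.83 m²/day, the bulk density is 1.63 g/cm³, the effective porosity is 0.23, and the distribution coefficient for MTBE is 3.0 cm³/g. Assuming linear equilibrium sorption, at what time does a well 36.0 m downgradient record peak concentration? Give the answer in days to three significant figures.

Retardation factor R = 1 + ρ_b·K_d/n = 1 + 1.63 × 3.0/0.23 = 22.26.
Sorption retards both mechanisms: v_R = v/R = 0.01707 m/day, D_R = D/R = 0.08221 m²/day.
Peak time from v_R²t² + 2D_R t − x² = 0: t = (√(D_R² + v_R²x²) − D_R)/v_R².
√(D_R² + v_R²x²) = √(0.08221² + 0.01707² × 36.0²) = 0.6200; v_R² = 0.0002914.
t = (0.6200 − 0.08221)/0.0002914 = 1850 days.

1850 days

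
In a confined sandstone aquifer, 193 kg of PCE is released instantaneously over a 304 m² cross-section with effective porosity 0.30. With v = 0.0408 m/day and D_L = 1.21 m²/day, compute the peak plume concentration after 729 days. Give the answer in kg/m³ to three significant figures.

The peak of an instantaneous 1D plume sits at x = vt; there the Gaussian factor is 1 and C_max = M/(n_e·A·√(4πDt)), where n_e·A is the pore area the mass is dissolved in.
√(4πDt) = √(4π × 1.21 × 729) = 105.3 m, so C_max = 193/(0.30 × 304 × 105.3) = 0.0201 kg/m³.

0.0201 kg/m³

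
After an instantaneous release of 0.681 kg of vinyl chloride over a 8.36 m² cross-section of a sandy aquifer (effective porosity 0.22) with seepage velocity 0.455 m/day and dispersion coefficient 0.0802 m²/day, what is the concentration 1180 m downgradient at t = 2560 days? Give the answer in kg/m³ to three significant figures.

0.00550 kg/m³

For an instantaneous plane source, C(x,t) = M/(n_e·A·√(4πDt)) · exp(−(x−vt)²/(4Dt)), with n_e·A the pore (flow) area.
Plume center vt = 0.455 × 2560 = 1164.8 m, so the well at 1180 m is 15.2 m downgradient of the peak.
√(4πDt) = 50.79 m, giving peak height M/(n_e·A·√(4πDt)) = 0.681/(0.22 × 8.36 × 50.79) = 0.007290 kg/m³.
(x−vt)²/(4Dt) = (15.2)²/(4 × 0.0802 × 2560) = 0.2813; exp(−0.2813) = 0.7548.
C = 0.007290 × 0.7548 = 0.00550 kg/m³.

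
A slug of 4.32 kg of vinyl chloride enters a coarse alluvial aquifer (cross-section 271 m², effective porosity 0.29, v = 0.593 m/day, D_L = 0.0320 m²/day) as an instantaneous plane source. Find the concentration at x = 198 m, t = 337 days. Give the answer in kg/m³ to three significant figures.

For an instantaneous plane source, C(x,t) = M/(n_e·A·√(4πDt)) · exp(−(x−vt)²/(4Dt)), with n_e·A the pore (flow) area.
Plume center vt = 0.593 × 337 = 199.841 m, so the well at 198 m is 1.841 m upgradient of the peak.
√(4πDt) = 11.64 m, giving peak height M/(n_e·A·√(4πDt)) = 4.32/(0.29 × 271 × 11.64) = 0.004722 kg/m³.
(x−vt)²/(4Dt) = (-1.841)²/(4 × 0.0320 × 337) = 0.07857; exp(−0.07857) = 0.9244.
C = 0.004722 × 0.9244 = 0.00437 kg/m³.

0.00437 kg/m³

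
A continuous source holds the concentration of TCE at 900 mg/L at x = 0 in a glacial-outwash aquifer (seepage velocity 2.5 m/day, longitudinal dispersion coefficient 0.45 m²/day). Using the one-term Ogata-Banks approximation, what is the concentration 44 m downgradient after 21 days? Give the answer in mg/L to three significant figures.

877 mg/L

For a continuous step input, C/C₀ ≈ ½·erfc((x−vt)/(2√(Dt))).
vt = 2.5 × 21 = 52.5 m and 2√(Dt) = 2√(0.45 × 21) = 6.148 m.
Argument (x−vt)/(2√(Dt)) = (44 − 52.5)/6.148 = -1.383; ½·erfc(-1.383) = 0.9748.
C = 900 × 0.9748 = 877 mg/L.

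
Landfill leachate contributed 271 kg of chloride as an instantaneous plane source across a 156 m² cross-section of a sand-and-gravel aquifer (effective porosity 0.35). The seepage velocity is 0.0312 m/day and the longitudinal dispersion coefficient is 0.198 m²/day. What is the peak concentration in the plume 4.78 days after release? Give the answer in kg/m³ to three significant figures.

The peak of an instantaneous 1D plume sits at x = vt; there the Gaussian factor is 1 and C_max = M/(n_e·A·√(4πDt)), where n_e·A is the pore area the mass is dissolved in.
√(4πDt) = √(4π × 0.198 × 4.78) = 3.449 m, so C_max = 271/(0.35 × 156 × 3.449) = 1.44 kg/m³.

1.44 kg/m³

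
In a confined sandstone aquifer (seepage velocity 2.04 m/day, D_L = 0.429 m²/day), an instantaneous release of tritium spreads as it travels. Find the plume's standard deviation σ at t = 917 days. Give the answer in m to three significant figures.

28.0 m

Dispersive spreading gives a Gaussian with σ² = 2Dt; advection only shifts the center.
σ = √(2 × 0.429 × 917) = 28.0 m.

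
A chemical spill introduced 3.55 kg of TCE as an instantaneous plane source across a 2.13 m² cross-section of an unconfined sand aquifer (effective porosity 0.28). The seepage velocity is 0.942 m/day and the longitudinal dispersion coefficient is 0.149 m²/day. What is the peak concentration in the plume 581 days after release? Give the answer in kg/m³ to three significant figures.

0.180 kg/m³

The peak of an instantaneous 1D plume sits at x = vt; there the Gaussian factor is 1 and C_max = M/(n_e·A·√(4πDt)), where n_e·A is the pore area the mass is dissolved in.
√(4πDt) = √(4π × 0.149 × 581) = 32.98 m, so C_max = 3.55/(0.28 × 2.13 × 32.98) = 0.180 kg/m³.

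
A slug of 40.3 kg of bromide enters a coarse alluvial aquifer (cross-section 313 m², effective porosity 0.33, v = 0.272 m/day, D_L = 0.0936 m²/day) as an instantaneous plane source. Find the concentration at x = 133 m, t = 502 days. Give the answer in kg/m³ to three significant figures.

0.0150 kg/m³

For an instantaneous plane source, C(x,t) = M/(n_e·A·√(4πDt)) · exp(−(x−vt)²/(4Dt)), with n_e·A the pore (flow) area.
Plume center vt = 0.272 × 502 = 136.544 m, so the well at 133 m is 3.544 m upgradient of the peak.
√(4πDt) = 24.30 m, giving peak height M/(n_e·A·√(4πDt)) = 40.3/(0.33 × 313 × 24.30) = 0.01606 kg/m³.
(x−vt)²/(4Dt) = (-3.544)²/(4 × 0.0936 × 502) = 0.06683; exp(−0.06683) = 0.9354.
C = 0.01606 × 0.9354 = 0.0150 kg/m³.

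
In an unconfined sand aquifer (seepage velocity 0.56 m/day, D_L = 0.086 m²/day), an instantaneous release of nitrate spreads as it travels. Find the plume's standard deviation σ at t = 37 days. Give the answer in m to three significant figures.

2.52 m

Dispersive spreading gives a Gaussian with σ² = 2Dt; advection only shifts the center.
σ = √(2 × 0.086 × 37) = 2.52 m.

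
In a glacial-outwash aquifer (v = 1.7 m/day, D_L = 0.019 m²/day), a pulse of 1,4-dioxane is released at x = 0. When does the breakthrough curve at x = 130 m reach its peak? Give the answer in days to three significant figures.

76.5 days

For the 1D instantaneous-source solution, setting ∂C/∂t = 0 at fixed x gives v²t² + 2Dt − x² = 0, so t = (√(D² + v²x²) − D)/v².
√(D² + v²x²) = √(0.019² + 1.7² × 130²) = 221.0; v² = 2.89.
t = (221.0 − 0.019)/2.89 = 76.5 days (vs. the pure-advection estimate x/v = 76.5 d).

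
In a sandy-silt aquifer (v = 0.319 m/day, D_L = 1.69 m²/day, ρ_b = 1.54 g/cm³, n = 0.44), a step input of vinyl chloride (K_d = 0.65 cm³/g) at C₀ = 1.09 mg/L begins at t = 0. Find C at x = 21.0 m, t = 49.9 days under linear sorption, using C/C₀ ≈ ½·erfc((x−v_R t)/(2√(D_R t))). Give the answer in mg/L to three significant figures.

Retardation factor R = 1 + ρ_b·K_d/n = 1 + 1.54 × 0.65/0.44 = 3.275.
Sorption retards both mechanisms: v_R = v/R = 0.09740 m/day, D_R = D/R = 0.5160 m²/day.
v_R·t = 0.09740 × 49.9 = 4.86026 m; 2√(D_R t) = 10.15 m; argument = (21.0 − 4.86026)/10.15 = 1.590.
C = C₀ × ½·erfc(1.590) = 1.09 × 0.01227 = 0.0134 mg/L.

0.0134 mg/L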